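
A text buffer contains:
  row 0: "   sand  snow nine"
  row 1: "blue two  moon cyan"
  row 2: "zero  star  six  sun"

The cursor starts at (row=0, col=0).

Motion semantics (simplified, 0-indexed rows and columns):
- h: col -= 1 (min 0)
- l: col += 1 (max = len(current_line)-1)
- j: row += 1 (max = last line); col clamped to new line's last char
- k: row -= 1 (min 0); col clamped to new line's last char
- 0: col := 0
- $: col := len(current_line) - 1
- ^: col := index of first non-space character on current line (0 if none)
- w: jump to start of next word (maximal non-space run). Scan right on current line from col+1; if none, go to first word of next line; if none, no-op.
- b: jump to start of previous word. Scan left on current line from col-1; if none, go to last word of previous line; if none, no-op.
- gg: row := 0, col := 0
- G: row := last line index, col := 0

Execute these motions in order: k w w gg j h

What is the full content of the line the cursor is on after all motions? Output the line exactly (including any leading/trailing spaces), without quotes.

Answer: blue two  moon cyan

Derivation:
After 1 (k): row=0 col=0 char='_'
After 2 (w): row=0 col=3 char='s'
After 3 (w): row=0 col=9 char='s'
After 4 (gg): row=0 col=0 char='_'
After 5 (j): row=1 col=0 char='b'
After 6 (h): row=1 col=0 char='b'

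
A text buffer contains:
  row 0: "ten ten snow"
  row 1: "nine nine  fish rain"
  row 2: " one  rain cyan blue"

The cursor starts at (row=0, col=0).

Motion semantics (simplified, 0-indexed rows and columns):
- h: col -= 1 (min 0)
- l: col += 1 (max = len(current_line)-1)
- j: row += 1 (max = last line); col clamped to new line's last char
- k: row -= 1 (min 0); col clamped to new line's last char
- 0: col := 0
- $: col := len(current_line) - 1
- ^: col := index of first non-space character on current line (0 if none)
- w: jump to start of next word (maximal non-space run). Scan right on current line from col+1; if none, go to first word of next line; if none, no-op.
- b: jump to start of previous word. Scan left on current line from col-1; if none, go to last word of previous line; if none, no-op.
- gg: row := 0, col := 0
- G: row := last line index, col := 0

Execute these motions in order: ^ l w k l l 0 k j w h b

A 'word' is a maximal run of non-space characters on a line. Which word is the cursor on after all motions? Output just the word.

After 1 (^): row=0 col=0 char='t'
After 2 (l): row=0 col=1 char='e'
After 3 (w): row=0 col=4 char='t'
After 4 (k): row=0 col=4 char='t'
After 5 (l): row=0 col=5 char='e'
After 6 (l): row=0 col=6 char='n'
After 7 (0): row=0 col=0 char='t'
After 8 (k): row=0 col=0 char='t'
After 9 (j): row=1 col=0 char='n'
After 10 (w): row=1 col=5 char='n'
After 11 (h): row=1 col=4 char='_'
After 12 (b): row=1 col=0 char='n'

Answer: nine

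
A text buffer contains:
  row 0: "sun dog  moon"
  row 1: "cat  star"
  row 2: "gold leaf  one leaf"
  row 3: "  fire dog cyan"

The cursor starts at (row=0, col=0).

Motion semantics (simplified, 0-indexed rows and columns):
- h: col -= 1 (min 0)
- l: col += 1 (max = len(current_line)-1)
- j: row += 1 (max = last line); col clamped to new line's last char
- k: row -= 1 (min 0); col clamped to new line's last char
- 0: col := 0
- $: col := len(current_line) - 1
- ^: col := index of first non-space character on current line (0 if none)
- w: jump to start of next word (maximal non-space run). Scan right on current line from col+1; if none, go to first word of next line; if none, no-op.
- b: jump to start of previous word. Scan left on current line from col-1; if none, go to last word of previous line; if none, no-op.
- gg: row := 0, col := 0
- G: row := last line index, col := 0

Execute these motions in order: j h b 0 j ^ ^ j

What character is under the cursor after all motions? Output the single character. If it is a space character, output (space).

After 1 (j): row=1 col=0 char='c'
After 2 (h): row=1 col=0 char='c'
After 3 (b): row=0 col=9 char='m'
After 4 (0): row=0 col=0 char='s'
After 5 (j): row=1 col=0 char='c'
After 6 (^): row=1 col=0 char='c'
After 7 (^): row=1 col=0 char='c'
After 8 (j): row=2 col=0 char='g'

Answer: g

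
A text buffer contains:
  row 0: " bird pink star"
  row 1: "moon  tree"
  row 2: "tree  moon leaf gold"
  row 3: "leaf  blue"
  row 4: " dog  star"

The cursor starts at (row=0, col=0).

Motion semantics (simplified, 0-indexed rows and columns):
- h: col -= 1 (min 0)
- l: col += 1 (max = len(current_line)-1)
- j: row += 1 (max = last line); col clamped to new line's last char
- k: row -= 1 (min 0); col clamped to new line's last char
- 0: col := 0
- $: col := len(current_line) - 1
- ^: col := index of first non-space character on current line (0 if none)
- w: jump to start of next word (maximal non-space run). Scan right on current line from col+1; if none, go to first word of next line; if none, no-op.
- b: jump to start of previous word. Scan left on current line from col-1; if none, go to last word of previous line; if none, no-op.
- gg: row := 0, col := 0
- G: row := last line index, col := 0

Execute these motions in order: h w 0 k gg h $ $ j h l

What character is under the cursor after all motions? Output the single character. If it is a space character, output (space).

After 1 (h): row=0 col=0 char='_'
After 2 (w): row=0 col=1 char='b'
After 3 (0): row=0 col=0 char='_'
After 4 (k): row=0 col=0 char='_'
After 5 (gg): row=0 col=0 char='_'
After 6 (h): row=0 col=0 char='_'
After 7 ($): row=0 col=14 char='r'
After 8 ($): row=0 col=14 char='r'
After 9 (j): row=1 col=9 char='e'
After 10 (h): row=1 col=8 char='e'
After 11 (l): row=1 col=9 char='e'

Answer: e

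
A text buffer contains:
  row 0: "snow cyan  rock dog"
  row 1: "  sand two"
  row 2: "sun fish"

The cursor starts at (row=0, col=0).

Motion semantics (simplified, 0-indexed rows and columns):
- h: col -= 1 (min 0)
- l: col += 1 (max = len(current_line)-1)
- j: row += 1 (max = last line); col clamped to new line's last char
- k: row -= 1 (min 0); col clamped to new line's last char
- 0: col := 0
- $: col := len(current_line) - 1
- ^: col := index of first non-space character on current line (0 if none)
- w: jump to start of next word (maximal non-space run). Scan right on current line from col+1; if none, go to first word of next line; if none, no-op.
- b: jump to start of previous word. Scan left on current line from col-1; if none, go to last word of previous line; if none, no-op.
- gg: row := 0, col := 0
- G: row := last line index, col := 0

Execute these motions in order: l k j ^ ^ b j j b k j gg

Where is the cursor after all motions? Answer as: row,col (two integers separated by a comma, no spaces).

After 1 (l): row=0 col=1 char='n'
After 2 (k): row=0 col=1 char='n'
After 3 (j): row=1 col=1 char='_'
After 4 (^): row=1 col=2 char='s'
After 5 (^): row=1 col=2 char='s'
After 6 (b): row=0 col=16 char='d'
After 7 (j): row=1 col=9 char='o'
After 8 (j): row=2 col=7 char='h'
After 9 (b): row=2 col=4 char='f'
After 10 (k): row=1 col=4 char='n'
After 11 (j): row=2 col=4 char='f'
After 12 (gg): row=0 col=0 char='s'

Answer: 0,0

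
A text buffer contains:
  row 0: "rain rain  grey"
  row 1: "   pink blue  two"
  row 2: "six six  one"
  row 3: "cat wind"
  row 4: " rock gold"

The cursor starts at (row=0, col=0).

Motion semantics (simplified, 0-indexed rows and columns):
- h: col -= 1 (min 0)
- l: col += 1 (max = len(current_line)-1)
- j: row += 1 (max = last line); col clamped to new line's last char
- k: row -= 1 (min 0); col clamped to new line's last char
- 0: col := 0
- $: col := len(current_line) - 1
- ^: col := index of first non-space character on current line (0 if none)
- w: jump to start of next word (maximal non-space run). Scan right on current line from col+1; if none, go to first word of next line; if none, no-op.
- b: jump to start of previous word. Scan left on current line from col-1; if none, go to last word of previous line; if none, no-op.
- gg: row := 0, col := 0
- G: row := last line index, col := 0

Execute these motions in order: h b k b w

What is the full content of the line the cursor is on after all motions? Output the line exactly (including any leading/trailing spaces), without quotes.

After 1 (h): row=0 col=0 char='r'
After 2 (b): row=0 col=0 char='r'
After 3 (k): row=0 col=0 char='r'
After 4 (b): row=0 col=0 char='r'
After 5 (w): row=0 col=5 char='r'

Answer: rain rain  grey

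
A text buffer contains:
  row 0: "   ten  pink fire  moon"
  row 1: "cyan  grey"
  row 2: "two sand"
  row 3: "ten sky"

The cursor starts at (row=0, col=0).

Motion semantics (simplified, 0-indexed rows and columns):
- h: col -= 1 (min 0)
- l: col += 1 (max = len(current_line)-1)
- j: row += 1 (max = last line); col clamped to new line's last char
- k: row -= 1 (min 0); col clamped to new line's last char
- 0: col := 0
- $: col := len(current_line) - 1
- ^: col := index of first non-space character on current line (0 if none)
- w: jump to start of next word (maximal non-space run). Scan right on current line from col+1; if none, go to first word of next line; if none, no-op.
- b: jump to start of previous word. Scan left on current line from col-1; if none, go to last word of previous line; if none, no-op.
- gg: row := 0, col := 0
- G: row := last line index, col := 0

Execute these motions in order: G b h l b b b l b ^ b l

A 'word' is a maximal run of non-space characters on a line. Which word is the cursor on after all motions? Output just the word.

After 1 (G): row=3 col=0 char='t'
After 2 (b): row=2 col=4 char='s'
After 3 (h): row=2 col=3 char='_'
After 4 (l): row=2 col=4 char='s'
After 5 (b): row=2 col=0 char='t'
After 6 (b): row=1 col=6 char='g'
After 7 (b): row=1 col=0 char='c'
After 8 (l): row=1 col=1 char='y'
After 9 (b): row=1 col=0 char='c'
After 10 (^): row=1 col=0 char='c'
After 11 (b): row=0 col=19 char='m'
After 12 (l): row=0 col=20 char='o'

Answer: moon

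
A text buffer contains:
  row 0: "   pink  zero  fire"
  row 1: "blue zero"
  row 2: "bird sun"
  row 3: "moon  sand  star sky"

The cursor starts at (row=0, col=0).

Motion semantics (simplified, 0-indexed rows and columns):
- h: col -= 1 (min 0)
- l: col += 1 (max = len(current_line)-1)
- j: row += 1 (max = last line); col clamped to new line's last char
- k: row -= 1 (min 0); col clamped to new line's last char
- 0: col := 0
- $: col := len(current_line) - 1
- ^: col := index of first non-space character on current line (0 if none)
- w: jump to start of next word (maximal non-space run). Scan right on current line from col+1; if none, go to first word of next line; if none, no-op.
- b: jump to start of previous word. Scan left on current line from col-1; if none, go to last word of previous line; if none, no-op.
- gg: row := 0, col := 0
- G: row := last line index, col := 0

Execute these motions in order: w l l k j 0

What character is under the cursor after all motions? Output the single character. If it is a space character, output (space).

After 1 (w): row=0 col=3 char='p'
After 2 (l): row=0 col=4 char='i'
After 3 (l): row=0 col=5 char='n'
After 4 (k): row=0 col=5 char='n'
After 5 (j): row=1 col=5 char='z'
After 6 (0): row=1 col=0 char='b'

Answer: b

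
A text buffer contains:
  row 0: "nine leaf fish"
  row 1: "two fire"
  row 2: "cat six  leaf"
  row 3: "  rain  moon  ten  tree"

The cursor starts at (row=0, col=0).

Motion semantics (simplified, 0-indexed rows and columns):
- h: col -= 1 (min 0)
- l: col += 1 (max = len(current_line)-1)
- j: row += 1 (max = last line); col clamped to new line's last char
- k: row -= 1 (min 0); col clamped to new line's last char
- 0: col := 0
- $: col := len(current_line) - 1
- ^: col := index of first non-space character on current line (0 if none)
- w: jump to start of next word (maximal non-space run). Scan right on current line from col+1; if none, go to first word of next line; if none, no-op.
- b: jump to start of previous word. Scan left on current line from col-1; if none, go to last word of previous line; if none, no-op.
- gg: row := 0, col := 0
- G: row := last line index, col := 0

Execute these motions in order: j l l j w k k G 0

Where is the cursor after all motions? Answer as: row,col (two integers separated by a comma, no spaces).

After 1 (j): row=1 col=0 char='t'
After 2 (l): row=1 col=1 char='w'
After 3 (l): row=1 col=2 char='o'
After 4 (j): row=2 col=2 char='t'
After 5 (w): row=2 col=4 char='s'
After 6 (k): row=1 col=4 char='f'
After 7 (k): row=0 col=4 char='_'
After 8 (G): row=3 col=0 char='_'
After 9 (0): row=3 col=0 char='_'

Answer: 3,0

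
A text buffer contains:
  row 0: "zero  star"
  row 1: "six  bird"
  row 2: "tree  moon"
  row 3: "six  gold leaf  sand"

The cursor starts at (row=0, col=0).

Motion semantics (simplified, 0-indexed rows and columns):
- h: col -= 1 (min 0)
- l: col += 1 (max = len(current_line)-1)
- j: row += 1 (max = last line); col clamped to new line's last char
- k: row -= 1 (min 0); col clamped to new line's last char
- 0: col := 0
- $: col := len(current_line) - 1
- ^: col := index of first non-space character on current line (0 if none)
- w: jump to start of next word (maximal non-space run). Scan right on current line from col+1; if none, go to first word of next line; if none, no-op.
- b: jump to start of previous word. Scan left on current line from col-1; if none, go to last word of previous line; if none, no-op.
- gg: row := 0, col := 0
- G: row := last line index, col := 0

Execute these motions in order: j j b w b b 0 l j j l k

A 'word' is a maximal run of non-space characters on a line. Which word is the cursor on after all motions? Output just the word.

After 1 (j): row=1 col=0 char='s'
After 2 (j): row=2 col=0 char='t'
After 3 (b): row=1 col=5 char='b'
After 4 (w): row=2 col=0 char='t'
After 5 (b): row=1 col=5 char='b'
After 6 (b): row=1 col=0 char='s'
After 7 (0): row=1 col=0 char='s'
After 8 (l): row=1 col=1 char='i'
After 9 (j): row=2 col=1 char='r'
After 10 (j): row=3 col=1 char='i'
After 11 (l): row=3 col=2 char='x'
After 12 (k): row=2 col=2 char='e'

Answer: tree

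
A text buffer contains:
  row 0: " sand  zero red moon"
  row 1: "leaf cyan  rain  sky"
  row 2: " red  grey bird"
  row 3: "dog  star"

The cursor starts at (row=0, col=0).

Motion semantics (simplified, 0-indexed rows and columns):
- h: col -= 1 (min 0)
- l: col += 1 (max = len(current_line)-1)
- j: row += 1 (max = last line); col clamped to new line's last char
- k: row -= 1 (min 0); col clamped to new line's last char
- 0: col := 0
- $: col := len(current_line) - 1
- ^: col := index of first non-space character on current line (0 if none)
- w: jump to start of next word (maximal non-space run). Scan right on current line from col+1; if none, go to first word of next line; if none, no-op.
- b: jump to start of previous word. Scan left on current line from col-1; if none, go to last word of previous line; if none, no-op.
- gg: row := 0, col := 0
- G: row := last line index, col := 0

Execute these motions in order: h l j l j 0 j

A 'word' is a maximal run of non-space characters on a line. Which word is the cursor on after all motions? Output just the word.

After 1 (h): row=0 col=0 char='_'
After 2 (l): row=0 col=1 char='s'
After 3 (j): row=1 col=1 char='e'
After 4 (l): row=1 col=2 char='a'
After 5 (j): row=2 col=2 char='e'
After 6 (0): row=2 col=0 char='_'
After 7 (j): row=3 col=0 char='d'

Answer: dog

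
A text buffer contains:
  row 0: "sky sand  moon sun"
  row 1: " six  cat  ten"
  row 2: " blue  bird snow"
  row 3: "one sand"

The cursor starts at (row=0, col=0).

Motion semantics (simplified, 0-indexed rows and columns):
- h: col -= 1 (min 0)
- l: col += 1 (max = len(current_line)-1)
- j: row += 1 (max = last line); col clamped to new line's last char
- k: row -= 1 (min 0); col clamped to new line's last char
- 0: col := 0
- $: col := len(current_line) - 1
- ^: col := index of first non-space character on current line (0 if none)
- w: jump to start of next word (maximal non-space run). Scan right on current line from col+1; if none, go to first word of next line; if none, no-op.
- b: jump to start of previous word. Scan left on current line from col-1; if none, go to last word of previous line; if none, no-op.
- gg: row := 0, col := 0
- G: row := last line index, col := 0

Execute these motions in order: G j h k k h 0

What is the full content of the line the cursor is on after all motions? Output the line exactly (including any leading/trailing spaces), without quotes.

After 1 (G): row=3 col=0 char='o'
After 2 (j): row=3 col=0 char='o'
After 3 (h): row=3 col=0 char='o'
After 4 (k): row=2 col=0 char='_'
After 5 (k): row=1 col=0 char='_'
After 6 (h): row=1 col=0 char='_'
After 7 (0): row=1 col=0 char='_'

Answer:  six  cat  ten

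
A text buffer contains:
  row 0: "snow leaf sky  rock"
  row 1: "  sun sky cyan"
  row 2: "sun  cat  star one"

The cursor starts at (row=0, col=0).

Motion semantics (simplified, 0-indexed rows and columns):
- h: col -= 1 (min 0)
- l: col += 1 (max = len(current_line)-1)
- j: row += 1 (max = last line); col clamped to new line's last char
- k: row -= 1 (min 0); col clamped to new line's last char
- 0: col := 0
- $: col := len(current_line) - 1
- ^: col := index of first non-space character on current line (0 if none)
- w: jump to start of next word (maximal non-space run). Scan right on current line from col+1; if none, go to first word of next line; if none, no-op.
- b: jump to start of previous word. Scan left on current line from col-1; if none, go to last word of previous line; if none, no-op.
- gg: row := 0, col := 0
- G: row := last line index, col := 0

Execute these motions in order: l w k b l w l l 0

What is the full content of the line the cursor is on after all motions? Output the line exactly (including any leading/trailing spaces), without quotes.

After 1 (l): row=0 col=1 char='n'
After 2 (w): row=0 col=5 char='l'
After 3 (k): row=0 col=5 char='l'
After 4 (b): row=0 col=0 char='s'
After 5 (l): row=0 col=1 char='n'
After 6 (w): row=0 col=5 char='l'
After 7 (l): row=0 col=6 char='e'
After 8 (l): row=0 col=7 char='a'
After 9 (0): row=0 col=0 char='s'

Answer: snow leaf sky  rock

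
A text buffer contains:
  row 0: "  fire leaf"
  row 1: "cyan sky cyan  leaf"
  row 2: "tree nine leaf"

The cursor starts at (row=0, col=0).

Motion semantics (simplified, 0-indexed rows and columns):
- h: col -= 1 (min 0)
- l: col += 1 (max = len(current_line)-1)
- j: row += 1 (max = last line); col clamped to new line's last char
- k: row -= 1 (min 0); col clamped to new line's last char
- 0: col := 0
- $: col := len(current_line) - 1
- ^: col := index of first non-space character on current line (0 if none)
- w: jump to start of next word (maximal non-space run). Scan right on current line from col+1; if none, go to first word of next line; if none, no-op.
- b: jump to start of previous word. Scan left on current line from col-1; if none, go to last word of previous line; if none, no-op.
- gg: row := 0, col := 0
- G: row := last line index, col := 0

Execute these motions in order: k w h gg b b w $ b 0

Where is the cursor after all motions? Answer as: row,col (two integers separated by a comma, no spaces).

After 1 (k): row=0 col=0 char='_'
After 2 (w): row=0 col=2 char='f'
After 3 (h): row=0 col=1 char='_'
After 4 (gg): row=0 col=0 char='_'
After 5 (b): row=0 col=0 char='_'
After 6 (b): row=0 col=0 char='_'
After 7 (w): row=0 col=2 char='f'
After 8 ($): row=0 col=10 char='f'
After 9 (b): row=0 col=7 char='l'
After 10 (0): row=0 col=0 char='_'

Answer: 0,0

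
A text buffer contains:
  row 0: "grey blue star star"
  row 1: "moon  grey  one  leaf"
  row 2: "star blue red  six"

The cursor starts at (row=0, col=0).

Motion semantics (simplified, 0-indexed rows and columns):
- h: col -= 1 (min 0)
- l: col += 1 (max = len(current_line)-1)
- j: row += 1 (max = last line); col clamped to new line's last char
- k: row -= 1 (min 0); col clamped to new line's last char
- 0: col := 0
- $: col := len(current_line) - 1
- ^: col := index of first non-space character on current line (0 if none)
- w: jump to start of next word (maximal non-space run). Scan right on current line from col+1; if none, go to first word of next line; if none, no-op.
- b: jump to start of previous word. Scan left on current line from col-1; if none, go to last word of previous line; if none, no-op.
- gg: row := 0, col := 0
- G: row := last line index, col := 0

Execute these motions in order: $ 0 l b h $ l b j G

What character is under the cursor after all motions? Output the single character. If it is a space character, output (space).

Answer: s

Derivation:
After 1 ($): row=0 col=18 char='r'
After 2 (0): row=0 col=0 char='g'
After 3 (l): row=0 col=1 char='r'
After 4 (b): row=0 col=0 char='g'
After 5 (h): row=0 col=0 char='g'
After 6 ($): row=0 col=18 char='r'
After 7 (l): row=0 col=18 char='r'
After 8 (b): row=0 col=15 char='s'
After 9 (j): row=1 col=15 char='_'
After 10 (G): row=2 col=0 char='s'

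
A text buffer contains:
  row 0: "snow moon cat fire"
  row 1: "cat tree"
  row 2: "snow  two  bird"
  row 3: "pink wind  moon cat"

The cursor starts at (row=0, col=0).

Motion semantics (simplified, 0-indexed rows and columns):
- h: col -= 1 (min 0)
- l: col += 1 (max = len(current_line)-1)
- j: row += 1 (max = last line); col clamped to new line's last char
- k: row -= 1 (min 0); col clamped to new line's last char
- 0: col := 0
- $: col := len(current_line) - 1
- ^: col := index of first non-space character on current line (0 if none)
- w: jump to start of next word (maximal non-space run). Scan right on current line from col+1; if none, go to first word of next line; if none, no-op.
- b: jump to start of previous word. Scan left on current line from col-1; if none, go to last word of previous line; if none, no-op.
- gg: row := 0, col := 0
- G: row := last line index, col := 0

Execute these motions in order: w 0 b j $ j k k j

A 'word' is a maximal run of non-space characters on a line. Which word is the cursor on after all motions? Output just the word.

Answer: tree

Derivation:
After 1 (w): row=0 col=5 char='m'
After 2 (0): row=0 col=0 char='s'
After 3 (b): row=0 col=0 char='s'
After 4 (j): row=1 col=0 char='c'
After 5 ($): row=1 col=7 char='e'
After 6 (j): row=2 col=7 char='w'
After 7 (k): row=1 col=7 char='e'
After 8 (k): row=0 col=7 char='o'
After 9 (j): row=1 col=7 char='e'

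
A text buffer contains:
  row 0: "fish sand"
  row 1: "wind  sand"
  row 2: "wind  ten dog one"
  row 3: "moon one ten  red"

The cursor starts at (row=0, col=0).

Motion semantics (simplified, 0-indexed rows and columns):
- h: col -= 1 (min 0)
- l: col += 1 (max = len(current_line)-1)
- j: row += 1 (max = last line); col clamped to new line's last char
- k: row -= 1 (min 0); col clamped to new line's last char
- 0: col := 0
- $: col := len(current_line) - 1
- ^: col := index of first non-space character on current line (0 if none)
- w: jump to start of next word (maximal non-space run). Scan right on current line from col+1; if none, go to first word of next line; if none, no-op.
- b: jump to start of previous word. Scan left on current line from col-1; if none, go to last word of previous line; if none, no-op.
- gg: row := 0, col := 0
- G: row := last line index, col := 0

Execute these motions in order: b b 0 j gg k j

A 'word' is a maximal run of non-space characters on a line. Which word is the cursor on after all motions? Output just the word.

Answer: wind

Derivation:
After 1 (b): row=0 col=0 char='f'
After 2 (b): row=0 col=0 char='f'
After 3 (0): row=0 col=0 char='f'
After 4 (j): row=1 col=0 char='w'
After 5 (gg): row=0 col=0 char='f'
After 6 (k): row=0 col=0 char='f'
After 7 (j): row=1 col=0 char='w'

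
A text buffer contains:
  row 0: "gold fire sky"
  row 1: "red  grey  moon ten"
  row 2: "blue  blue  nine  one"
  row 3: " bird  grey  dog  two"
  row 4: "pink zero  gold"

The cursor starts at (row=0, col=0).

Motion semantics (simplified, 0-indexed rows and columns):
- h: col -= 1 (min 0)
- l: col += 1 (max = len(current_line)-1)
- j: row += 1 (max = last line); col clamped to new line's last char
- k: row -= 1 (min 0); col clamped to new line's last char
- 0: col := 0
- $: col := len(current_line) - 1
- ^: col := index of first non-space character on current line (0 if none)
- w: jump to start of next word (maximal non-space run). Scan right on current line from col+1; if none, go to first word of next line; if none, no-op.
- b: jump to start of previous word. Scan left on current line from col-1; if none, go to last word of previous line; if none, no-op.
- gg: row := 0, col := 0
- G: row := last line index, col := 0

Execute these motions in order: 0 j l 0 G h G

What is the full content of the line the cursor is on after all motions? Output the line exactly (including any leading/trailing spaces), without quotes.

Answer: pink zero  gold

Derivation:
After 1 (0): row=0 col=0 char='g'
After 2 (j): row=1 col=0 char='r'
After 3 (l): row=1 col=1 char='e'
After 4 (0): row=1 col=0 char='r'
After 5 (G): row=4 col=0 char='p'
After 6 (h): row=4 col=0 char='p'
After 7 (G): row=4 col=0 char='p'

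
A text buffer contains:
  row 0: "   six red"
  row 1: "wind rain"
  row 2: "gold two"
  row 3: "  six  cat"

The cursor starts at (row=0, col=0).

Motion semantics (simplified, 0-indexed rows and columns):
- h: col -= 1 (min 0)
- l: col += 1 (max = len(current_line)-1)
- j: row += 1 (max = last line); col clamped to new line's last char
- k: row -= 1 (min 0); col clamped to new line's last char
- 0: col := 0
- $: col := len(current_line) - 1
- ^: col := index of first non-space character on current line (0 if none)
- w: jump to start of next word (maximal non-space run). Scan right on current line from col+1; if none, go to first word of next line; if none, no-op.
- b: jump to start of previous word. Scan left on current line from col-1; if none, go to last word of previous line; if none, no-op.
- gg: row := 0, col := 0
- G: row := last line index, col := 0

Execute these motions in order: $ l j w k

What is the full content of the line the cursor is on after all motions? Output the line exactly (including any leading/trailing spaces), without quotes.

Answer: wind rain

Derivation:
After 1 ($): row=0 col=9 char='d'
After 2 (l): row=0 col=9 char='d'
After 3 (j): row=1 col=8 char='n'
After 4 (w): row=2 col=0 char='g'
After 5 (k): row=1 col=0 char='w'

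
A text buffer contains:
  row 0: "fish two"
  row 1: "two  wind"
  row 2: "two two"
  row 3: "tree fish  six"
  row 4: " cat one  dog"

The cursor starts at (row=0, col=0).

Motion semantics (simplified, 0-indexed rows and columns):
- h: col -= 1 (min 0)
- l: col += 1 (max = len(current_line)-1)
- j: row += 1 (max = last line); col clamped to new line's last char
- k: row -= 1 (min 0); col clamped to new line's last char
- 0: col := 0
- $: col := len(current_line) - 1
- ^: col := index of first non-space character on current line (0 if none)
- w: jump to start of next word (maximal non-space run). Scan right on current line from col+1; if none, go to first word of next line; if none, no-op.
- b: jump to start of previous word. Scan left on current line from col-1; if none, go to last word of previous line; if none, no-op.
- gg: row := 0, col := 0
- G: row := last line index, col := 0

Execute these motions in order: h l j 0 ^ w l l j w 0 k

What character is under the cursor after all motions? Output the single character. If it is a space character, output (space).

After 1 (h): row=0 col=0 char='f'
After 2 (l): row=0 col=1 char='i'
After 3 (j): row=1 col=1 char='w'
After 4 (0): row=1 col=0 char='t'
After 5 (^): row=1 col=0 char='t'
After 6 (w): row=1 col=5 char='w'
After 7 (l): row=1 col=6 char='i'
After 8 (l): row=1 col=7 char='n'
After 9 (j): row=2 col=6 char='o'
After 10 (w): row=3 col=0 char='t'
After 11 (0): row=3 col=0 char='t'
After 12 (k): row=2 col=0 char='t'

Answer: t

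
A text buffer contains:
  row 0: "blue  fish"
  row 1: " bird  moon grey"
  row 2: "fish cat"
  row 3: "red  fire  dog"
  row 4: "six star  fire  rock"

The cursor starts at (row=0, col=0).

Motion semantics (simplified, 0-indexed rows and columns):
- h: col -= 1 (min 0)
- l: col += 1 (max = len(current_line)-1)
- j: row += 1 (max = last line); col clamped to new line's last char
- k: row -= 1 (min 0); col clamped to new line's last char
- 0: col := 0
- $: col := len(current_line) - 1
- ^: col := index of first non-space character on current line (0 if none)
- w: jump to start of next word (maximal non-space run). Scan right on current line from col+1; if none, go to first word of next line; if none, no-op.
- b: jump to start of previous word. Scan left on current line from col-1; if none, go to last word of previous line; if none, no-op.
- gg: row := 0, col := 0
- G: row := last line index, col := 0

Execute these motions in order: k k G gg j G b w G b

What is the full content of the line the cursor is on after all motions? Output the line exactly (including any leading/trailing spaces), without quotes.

Answer: red  fire  dog

Derivation:
After 1 (k): row=0 col=0 char='b'
After 2 (k): row=0 col=0 char='b'
After 3 (G): row=4 col=0 char='s'
After 4 (gg): row=0 col=0 char='b'
After 5 (j): row=1 col=0 char='_'
After 6 (G): row=4 col=0 char='s'
After 7 (b): row=3 col=11 char='d'
After 8 (w): row=4 col=0 char='s'
After 9 (G): row=4 col=0 char='s'
After 10 (b): row=3 col=11 char='d'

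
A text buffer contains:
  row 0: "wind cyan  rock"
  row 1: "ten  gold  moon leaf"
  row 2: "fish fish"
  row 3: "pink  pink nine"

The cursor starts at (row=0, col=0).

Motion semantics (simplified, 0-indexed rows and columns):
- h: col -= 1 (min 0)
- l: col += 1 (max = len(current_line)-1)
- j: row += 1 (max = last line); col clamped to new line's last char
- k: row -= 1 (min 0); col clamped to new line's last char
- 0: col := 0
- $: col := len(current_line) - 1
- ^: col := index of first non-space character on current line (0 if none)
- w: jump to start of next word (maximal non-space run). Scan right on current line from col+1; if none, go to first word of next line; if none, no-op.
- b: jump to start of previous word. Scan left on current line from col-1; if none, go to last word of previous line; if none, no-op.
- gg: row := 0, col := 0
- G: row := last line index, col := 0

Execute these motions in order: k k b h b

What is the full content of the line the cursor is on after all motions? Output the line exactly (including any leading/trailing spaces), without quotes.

Answer: wind cyan  rock

Derivation:
After 1 (k): row=0 col=0 char='w'
After 2 (k): row=0 col=0 char='w'
After 3 (b): row=0 col=0 char='w'
After 4 (h): row=0 col=0 char='w'
After 5 (b): row=0 col=0 char='w'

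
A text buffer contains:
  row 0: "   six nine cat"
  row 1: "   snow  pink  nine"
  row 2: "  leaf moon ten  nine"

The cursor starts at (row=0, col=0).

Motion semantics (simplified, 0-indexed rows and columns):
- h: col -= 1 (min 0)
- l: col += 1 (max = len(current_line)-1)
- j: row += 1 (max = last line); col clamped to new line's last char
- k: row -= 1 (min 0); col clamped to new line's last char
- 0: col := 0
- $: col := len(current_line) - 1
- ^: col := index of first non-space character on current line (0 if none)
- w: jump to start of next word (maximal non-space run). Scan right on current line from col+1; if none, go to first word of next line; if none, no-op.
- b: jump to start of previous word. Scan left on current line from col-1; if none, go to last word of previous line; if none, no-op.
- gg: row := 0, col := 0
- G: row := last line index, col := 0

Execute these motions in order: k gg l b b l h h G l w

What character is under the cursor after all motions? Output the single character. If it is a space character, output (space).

After 1 (k): row=0 col=0 char='_'
After 2 (gg): row=0 col=0 char='_'
After 3 (l): row=0 col=1 char='_'
After 4 (b): row=0 col=1 char='_'
After 5 (b): row=0 col=1 char='_'
After 6 (l): row=0 col=2 char='_'
After 7 (h): row=0 col=1 char='_'
After 8 (h): row=0 col=0 char='_'
After 9 (G): row=2 col=0 char='_'
After 10 (l): row=2 col=1 char='_'
After 11 (w): row=2 col=2 char='l'

Answer: l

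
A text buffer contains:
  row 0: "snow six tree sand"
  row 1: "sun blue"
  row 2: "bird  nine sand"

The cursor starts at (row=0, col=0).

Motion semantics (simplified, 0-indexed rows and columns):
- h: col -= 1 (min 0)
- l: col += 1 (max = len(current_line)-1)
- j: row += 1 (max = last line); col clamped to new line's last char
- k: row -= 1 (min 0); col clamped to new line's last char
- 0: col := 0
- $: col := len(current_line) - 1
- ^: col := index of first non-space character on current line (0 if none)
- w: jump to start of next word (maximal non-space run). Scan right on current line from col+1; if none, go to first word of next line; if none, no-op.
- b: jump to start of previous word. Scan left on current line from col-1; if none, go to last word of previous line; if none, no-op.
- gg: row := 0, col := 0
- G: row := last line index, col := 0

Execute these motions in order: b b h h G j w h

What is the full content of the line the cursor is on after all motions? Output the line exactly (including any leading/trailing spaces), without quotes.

After 1 (b): row=0 col=0 char='s'
After 2 (b): row=0 col=0 char='s'
After 3 (h): row=0 col=0 char='s'
After 4 (h): row=0 col=0 char='s'
After 5 (G): row=2 col=0 char='b'
After 6 (j): row=2 col=0 char='b'
After 7 (w): row=2 col=6 char='n'
After 8 (h): row=2 col=5 char='_'

Answer: bird  nine sand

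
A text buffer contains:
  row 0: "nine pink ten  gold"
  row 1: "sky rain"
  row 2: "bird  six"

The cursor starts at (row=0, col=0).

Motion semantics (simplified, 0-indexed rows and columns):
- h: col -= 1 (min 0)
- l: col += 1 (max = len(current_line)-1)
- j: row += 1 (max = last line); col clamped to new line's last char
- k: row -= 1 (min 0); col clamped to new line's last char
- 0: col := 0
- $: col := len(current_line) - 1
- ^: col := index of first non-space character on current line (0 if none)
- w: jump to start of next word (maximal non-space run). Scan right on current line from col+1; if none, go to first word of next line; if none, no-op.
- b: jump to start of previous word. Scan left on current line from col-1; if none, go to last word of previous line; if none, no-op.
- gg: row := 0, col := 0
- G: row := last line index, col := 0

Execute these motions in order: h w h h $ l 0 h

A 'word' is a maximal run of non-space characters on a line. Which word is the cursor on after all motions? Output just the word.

After 1 (h): row=0 col=0 char='n'
After 2 (w): row=0 col=5 char='p'
After 3 (h): row=0 col=4 char='_'
After 4 (h): row=0 col=3 char='e'
After 5 ($): row=0 col=18 char='d'
After 6 (l): row=0 col=18 char='d'
After 7 (0): row=0 col=0 char='n'
After 8 (h): row=0 col=0 char='n'

Answer: nine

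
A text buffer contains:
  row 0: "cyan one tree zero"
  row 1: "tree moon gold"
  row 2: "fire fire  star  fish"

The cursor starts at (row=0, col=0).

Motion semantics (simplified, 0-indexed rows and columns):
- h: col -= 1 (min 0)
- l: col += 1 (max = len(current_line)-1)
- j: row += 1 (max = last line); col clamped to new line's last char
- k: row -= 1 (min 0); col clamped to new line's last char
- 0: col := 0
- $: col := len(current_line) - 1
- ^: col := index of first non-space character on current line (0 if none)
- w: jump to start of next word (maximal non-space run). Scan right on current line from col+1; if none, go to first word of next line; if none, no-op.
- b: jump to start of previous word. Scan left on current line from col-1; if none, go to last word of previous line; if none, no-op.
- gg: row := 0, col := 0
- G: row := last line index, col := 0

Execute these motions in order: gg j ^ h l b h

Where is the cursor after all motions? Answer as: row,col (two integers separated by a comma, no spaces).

After 1 (gg): row=0 col=0 char='c'
After 2 (j): row=1 col=0 char='t'
After 3 (^): row=1 col=0 char='t'
After 4 (h): row=1 col=0 char='t'
After 5 (l): row=1 col=1 char='r'
After 6 (b): row=1 col=0 char='t'
After 7 (h): row=1 col=0 char='t'

Answer: 1,0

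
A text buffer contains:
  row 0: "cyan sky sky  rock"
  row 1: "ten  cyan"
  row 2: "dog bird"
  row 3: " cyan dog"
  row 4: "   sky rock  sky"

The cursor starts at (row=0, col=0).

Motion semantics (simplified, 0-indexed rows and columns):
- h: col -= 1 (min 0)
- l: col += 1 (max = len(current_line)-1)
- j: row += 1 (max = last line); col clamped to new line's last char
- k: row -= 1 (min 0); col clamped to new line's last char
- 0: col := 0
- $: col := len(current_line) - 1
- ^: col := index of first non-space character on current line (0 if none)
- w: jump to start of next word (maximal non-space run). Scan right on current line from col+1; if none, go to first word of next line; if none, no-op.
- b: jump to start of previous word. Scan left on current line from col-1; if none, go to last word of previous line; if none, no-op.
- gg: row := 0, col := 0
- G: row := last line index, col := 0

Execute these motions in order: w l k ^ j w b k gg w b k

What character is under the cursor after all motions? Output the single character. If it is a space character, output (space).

After 1 (w): row=0 col=5 char='s'
After 2 (l): row=0 col=6 char='k'
After 3 (k): row=0 col=6 char='k'
After 4 (^): row=0 col=0 char='c'
After 5 (j): row=1 col=0 char='t'
After 6 (w): row=1 col=5 char='c'
After 7 (b): row=1 col=0 char='t'
After 8 (k): row=0 col=0 char='c'
After 9 (gg): row=0 col=0 char='c'
After 10 (w): row=0 col=5 char='s'
After 11 (b): row=0 col=0 char='c'
After 12 (k): row=0 col=0 char='c'

Answer: c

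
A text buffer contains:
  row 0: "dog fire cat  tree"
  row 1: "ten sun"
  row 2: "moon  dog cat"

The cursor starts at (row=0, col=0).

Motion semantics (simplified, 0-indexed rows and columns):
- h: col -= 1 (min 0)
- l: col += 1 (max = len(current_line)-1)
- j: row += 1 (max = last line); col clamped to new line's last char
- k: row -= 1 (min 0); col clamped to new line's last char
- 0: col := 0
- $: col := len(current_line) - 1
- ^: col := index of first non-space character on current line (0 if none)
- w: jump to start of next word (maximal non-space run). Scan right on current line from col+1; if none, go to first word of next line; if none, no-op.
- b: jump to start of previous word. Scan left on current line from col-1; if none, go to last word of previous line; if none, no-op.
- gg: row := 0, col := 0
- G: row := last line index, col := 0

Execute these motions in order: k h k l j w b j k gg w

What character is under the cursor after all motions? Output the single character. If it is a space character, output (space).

Answer: f

Derivation:
After 1 (k): row=0 col=0 char='d'
After 2 (h): row=0 col=0 char='d'
After 3 (k): row=0 col=0 char='d'
After 4 (l): row=0 col=1 char='o'
After 5 (j): row=1 col=1 char='e'
After 6 (w): row=1 col=4 char='s'
After 7 (b): row=1 col=0 char='t'
After 8 (j): row=2 col=0 char='m'
After 9 (k): row=1 col=0 char='t'
After 10 (gg): row=0 col=0 char='d'
After 11 (w): row=0 col=4 char='f'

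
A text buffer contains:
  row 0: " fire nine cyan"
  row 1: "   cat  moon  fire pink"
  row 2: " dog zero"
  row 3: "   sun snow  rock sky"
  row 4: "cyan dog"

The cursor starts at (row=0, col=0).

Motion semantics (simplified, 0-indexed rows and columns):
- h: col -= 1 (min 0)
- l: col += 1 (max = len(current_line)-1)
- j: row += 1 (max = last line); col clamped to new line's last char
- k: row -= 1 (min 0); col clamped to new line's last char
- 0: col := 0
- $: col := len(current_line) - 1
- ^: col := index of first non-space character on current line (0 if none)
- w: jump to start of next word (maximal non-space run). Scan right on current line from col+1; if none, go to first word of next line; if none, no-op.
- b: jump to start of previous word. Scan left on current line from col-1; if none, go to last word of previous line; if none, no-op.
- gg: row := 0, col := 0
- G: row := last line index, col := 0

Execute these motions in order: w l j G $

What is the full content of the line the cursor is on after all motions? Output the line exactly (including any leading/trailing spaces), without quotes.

Answer: cyan dog

Derivation:
After 1 (w): row=0 col=1 char='f'
After 2 (l): row=0 col=2 char='i'
After 3 (j): row=1 col=2 char='_'
After 4 (G): row=4 col=0 char='c'
After 5 ($): row=4 col=7 char='g'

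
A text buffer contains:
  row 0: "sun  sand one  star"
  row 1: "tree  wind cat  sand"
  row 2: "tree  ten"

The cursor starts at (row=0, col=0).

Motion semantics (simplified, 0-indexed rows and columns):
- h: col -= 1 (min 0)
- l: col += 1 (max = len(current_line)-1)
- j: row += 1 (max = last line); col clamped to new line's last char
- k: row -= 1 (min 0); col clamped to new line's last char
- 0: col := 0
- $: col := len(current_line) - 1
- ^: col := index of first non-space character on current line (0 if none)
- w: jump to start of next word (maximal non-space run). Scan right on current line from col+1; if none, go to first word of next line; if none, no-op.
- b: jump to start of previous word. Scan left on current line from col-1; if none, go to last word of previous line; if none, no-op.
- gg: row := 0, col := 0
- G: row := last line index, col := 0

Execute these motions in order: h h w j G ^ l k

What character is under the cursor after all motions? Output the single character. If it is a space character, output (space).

Answer: r

Derivation:
After 1 (h): row=0 col=0 char='s'
After 2 (h): row=0 col=0 char='s'
After 3 (w): row=0 col=5 char='s'
After 4 (j): row=1 col=5 char='_'
After 5 (G): row=2 col=0 char='t'
After 6 (^): row=2 col=0 char='t'
After 7 (l): row=2 col=1 char='r'
After 8 (k): row=1 col=1 char='r'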